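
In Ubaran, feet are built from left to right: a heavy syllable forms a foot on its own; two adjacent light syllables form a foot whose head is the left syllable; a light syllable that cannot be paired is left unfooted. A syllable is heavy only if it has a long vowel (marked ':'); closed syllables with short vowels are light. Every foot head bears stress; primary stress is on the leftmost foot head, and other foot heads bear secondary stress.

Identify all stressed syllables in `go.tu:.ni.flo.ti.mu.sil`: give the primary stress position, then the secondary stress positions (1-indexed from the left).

Weights: 1 go L, 2 tu: H, 3 ni L, 4 flo L, 5 ti L, 6 mu L, 7 sil L.
Parse left to right (heavy = foot alone; LL = one foot; stranded L unfooted): go (ˈtu:) (ˈni.flo) (ˈti.mu) sil.
Foot heads: 2, 3, 5.
Primary stress on the leftmost head = syllable 2.
Secondary stress on 3, 5: go.ˈtu:.ˌni.flo.ˌti.mu.sil.

primary 2, secondary 3, 5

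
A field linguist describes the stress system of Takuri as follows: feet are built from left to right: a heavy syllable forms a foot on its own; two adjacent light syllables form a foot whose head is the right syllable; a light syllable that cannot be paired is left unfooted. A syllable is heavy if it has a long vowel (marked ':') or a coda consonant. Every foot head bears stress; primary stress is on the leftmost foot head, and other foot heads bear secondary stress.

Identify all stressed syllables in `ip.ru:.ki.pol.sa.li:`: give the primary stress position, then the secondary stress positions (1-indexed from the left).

primary 1, secondary 2, 4, 6

Weights: 1 ip H, 2 ru: H, 3 ki L, 4 pol H, 5 sa L, 6 li: H.
Parse left to right (heavy = foot alone; LL = one foot; stranded L unfooted): (ˈip) (ˈru:) ki (ˈpol) sa (ˈli:).
Foot heads: 1, 2, 4, 6.
Primary stress on the leftmost head = syllable 1.
Secondary stress on 2, 4, 6: ˈip.ˌru:.ki.ˌpol.sa.ˌli:.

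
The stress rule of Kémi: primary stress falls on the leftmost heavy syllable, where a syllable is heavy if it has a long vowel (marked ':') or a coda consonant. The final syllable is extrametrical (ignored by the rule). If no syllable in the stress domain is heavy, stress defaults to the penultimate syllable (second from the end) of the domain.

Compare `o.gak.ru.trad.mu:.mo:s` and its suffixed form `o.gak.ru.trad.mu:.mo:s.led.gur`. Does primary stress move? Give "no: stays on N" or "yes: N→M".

Base `o.gak.ru.trad.mu:.mo:s` (6 syllables):
  The final syllable (6, mo:s) is extrametrical; the stress domain is syllables 1–5.
  Weights: 1 o L, 2 gak H, 3 ru L, 4 trad H, 5 mu: H.
  Heavy syllables in the domain: 2, 4, 5. The leftmost is syllable 2 (gak).
  → primary stress on syllable 2.
Suffixed `o.gak.ru.trad.mu:.mo:s.led.gur` (8 syllables):
  The final syllable (8, gur) is extrametrical; the stress domain is syllables 1–7.
  Weights: 1 o L, 2 gak H, 3 ru L, 4 trad H, 5 mu: H, 6 mo:s H, 7 led H.
  Heavy syllables in the domain: 2, 4, 5, 6, 7. The leftmost is syllable 2 (gak).
  → primary stress on syllable 2.

no: stays on 2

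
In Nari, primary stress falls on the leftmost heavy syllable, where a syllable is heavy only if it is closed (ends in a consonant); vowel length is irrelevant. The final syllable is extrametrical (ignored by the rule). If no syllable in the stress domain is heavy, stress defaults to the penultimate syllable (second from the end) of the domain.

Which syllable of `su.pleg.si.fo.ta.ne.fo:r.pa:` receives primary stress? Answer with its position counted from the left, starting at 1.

The final syllable (8, pa:) is extrametrical; the stress domain is syllables 1–7.
Weights: 1 su L, 2 pleg H, 3 si L, 4 fo L, 5 ta L, 6 ne L, 7 fo:r H.
Heavy syllables in the domain: 2, 7. The leftmost is syllable 2 (pleg).
Primary stress: syllable 2 → su.ˈpleg.si.fo.ta.ne.fo:r.pa:.

2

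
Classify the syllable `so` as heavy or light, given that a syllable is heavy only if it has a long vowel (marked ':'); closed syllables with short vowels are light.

`so`: short vowel, open (no coda). Short vowel → light.

light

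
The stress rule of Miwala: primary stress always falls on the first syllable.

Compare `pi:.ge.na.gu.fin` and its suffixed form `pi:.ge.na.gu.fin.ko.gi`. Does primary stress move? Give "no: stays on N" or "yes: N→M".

Base `pi:.ge.na.gu.fin` (5 syllables):
  The word has 5 syllables; the first syllable is syllable 1 (pi:).
  → primary stress on syllable 1.
Suffixed `pi:.ge.na.gu.fin.ko.gi` (7 syllables):
  The word has 7 syllables; the first syllable is syllable 1 (pi:).
  → primary stress on syllable 1.

no: stays on 1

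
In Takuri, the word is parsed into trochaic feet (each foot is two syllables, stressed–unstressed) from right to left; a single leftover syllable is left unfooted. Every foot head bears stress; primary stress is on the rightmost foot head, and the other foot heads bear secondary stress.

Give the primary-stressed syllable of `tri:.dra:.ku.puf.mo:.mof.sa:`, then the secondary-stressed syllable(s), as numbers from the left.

primary 6, secondary 2, 4

Parse right to left into trochaic (ˈσσ) feet: tri: (ˈdra:.ku) (ˈpuf.mo:) (ˈmof.sa:). Syllable 1 is left unfooted.
Foot heads (stressed positions): 2, 4, 6.
End Rule Rightmost: primary stress on the rightmost head = syllable 6.
Secondary stress on 2, 4: tri:.ˌdra:.ku.ˌpuf.mo:.ˈmof.sa:.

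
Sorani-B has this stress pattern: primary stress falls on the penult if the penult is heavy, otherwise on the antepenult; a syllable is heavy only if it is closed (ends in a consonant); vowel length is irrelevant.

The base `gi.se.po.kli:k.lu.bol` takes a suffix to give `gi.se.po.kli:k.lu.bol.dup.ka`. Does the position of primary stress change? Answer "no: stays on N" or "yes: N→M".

yes: 4→7

Base `gi.se.po.kli:k.lu.bol` (6 syllables):
  Weights: 4 kli:k H, 5 lu L, 6 bol H.
  The penult (syllable 5, lu) is light, so stress falls on the antepenult (syllable 4, kli:k).
  → primary stress on syllable 4.
Suffixed `gi.se.po.kli:k.lu.bol.dup.ka` (8 syllables):
  Weights: 6 bol H, 7 dup H, 8 ka L.
  The penult (syllable 7, dup) is heavy, so it takes stress.
  → primary stress on syllable 7.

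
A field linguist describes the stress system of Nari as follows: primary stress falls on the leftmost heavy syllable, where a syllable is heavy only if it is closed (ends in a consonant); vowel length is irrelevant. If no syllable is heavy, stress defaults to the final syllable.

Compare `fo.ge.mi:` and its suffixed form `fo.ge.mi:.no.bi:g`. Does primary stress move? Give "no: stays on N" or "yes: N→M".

Base `fo.ge.mi:` (3 syllables):
  Weights: 1 fo L, 2 ge L, 3 mi: L.
  No heavy syllable in the domain; default to the final syllable = syllable 3.
  → primary stress on syllable 3.
Suffixed `fo.ge.mi:.no.bi:g` (5 syllables):
  Weights: 1 fo L, 2 ge L, 3 mi: L, 4 no L, 5 bi:g H.
  Heavy syllables in the domain: 5. The leftmost is syllable 5 (bi:g).
  → primary stress on syllable 5.

yes: 3→5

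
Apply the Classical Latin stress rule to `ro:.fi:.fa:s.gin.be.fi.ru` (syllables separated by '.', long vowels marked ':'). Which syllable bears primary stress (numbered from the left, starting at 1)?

Classical Latin: stress the penult if heavy (long vowel or closed), else the antepenult.
Weights: 5 be L, 6 fi L, 7 ru L.
The penult (syllable 6, fi) is light, so stress falls on the antepenult (syllable 5, be).
Stress on syllable 5: ro:.fi:.fa:s.gin.ˈbe.fi.ru.

5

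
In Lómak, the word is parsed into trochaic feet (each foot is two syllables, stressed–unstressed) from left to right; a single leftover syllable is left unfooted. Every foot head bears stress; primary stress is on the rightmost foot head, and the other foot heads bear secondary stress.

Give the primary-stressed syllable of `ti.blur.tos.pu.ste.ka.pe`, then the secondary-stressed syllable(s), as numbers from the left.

Parse left to right into trochaic (ˈσσ) feet: (ˈti.blur) (ˈtos.pu) (ˈste.ka) pe. Syllable 7 is left unfooted.
Foot heads (stressed positions): 1, 3, 5.
End Rule Rightmost: primary stress on the rightmost head = syllable 5.
Secondary stress on 1, 3: ˌti.blur.ˌtos.pu.ˈste.ka.pe.

primary 5, secondary 1, 3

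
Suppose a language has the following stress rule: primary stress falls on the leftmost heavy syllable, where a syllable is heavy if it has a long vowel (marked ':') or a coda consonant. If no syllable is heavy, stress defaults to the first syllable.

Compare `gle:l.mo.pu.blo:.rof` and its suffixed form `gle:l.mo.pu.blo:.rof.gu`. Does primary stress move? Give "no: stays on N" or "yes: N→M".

no: stays on 1

Base `gle:l.mo.pu.blo:.rof` (5 syllables):
  Weights: 1 gle:l H, 2 mo L, 3 pu L, 4 blo: H, 5 rof H.
  Heavy syllables in the domain: 1, 4, 5. The leftmost is syllable 1 (gle:l).
  → primary stress on syllable 1.
Suffixed `gle:l.mo.pu.blo:.rof.gu` (6 syllables):
  Weights: 1 gle:l H, 2 mo L, 3 pu L, 4 blo: H, 5 rof H, 6 gu L.
  Heavy syllables in the domain: 1, 4, 5. The leftmost is syllable 1 (gle:l).
  → primary stress on syllable 1.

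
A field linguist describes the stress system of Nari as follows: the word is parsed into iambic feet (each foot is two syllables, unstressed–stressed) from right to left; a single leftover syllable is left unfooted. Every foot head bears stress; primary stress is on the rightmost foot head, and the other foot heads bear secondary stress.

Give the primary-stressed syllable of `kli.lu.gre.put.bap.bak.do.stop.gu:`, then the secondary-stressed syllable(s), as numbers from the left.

primary 9, secondary 3, 5, 7

Parse right to left into iambic (σˈσ) feet: kli (lu.ˈgre) (put.ˈbap) (bak.ˈdo) (stop.ˈgu:). Syllable 1 is left unfooted.
Foot heads (stressed positions): 3, 5, 7, 9.
End Rule Rightmost: primary stress on the rightmost head = syllable 9.
Secondary stress on 3, 5, 7: kli.lu.ˌgre.put.ˌbap.bak.ˌdo.stop.ˈgu:.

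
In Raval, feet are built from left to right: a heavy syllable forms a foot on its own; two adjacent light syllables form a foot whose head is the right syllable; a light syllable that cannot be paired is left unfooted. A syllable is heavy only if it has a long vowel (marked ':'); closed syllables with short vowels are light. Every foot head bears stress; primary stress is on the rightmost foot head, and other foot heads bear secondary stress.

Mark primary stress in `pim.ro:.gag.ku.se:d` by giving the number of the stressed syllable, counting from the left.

Weights: 1 pim L, 2 ro: H, 3 gag L, 4 ku L, 5 se:d H.
Parse left to right (heavy = foot alone; LL = one foot; stranded L unfooted): pim (ˈro:) (gag.ˈku) (ˈse:d).
Foot heads: 2, 4, 5.
Primary stress on the rightmost head = syllable 5.
Primary stress: syllable 5 → pim.ro:.gag.ku.ˈse:d.

5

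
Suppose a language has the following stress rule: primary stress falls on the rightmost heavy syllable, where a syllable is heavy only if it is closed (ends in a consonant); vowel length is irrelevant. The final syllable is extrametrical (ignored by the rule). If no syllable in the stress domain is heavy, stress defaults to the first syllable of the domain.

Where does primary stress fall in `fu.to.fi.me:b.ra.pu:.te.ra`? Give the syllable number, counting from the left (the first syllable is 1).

The final syllable (8, ra) is extrametrical; the stress domain is syllables 1–7.
Weights: 1 fu L, 2 to L, 3 fi L, 4 me:b H, 5 ra L, 6 pu: L, 7 te L.
Heavy syllables in the domain: 4. The rightmost is syllable 4 (me:b).
Primary stress: syllable 4 → fu.to.fi.ˈme:b.ra.pu:.te.ra.

4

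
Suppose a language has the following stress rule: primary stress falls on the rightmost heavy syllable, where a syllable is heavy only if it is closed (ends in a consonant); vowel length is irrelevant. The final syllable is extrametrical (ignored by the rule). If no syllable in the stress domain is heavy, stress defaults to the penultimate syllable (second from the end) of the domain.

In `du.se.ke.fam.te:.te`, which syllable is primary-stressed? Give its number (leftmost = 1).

4

The final syllable (6, te) is extrametrical; the stress domain is syllables 1–5.
Weights: 1 du L, 2 se L, 3 ke L, 4 fam H, 5 te: L.
Heavy syllables in the domain: 4. The rightmost is syllable 4 (fam).
Primary stress: syllable 4 → du.se.ke.ˈfam.te:.te.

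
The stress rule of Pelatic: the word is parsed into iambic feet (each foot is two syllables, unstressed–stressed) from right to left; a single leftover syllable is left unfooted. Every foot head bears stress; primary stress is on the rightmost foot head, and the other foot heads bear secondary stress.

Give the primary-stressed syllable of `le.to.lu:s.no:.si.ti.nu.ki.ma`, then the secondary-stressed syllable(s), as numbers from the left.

Parse right to left into iambic (σˈσ) feet: le (to.ˈlu:s) (no:.ˈsi) (ti.ˈnu) (ki.ˈma). Syllable 1 is left unfooted.
Foot heads (stressed positions): 3, 5, 7, 9.
End Rule Rightmost: primary stress on the rightmost head = syllable 9.
Secondary stress on 3, 5, 7: le.to.ˌlu:s.no:.ˌsi.ti.ˌnu.ki.ˈma.

primary 9, secondary 3, 5, 7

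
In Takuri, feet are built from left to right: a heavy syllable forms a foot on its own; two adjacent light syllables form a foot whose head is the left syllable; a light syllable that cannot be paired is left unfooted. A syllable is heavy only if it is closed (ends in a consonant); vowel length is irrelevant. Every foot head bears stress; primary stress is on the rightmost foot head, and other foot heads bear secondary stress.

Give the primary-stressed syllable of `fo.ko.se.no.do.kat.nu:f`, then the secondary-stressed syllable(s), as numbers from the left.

primary 7, secondary 1, 3, 6

Weights: 1 fo L, 2 ko L, 3 se L, 4 no L, 5 do L, 6 kat H, 7 nu:f H.
Parse left to right (heavy = foot alone; LL = one foot; stranded L unfooted): (ˈfo.ko) (ˈse.no) do (ˈkat) (ˈnu:f).
Foot heads: 1, 3, 6, 7.
Primary stress on the rightmost head = syllable 7.
Secondary stress on 1, 3, 6: ˌfo.ko.ˌse.no.do.ˌkat.ˈnu:f.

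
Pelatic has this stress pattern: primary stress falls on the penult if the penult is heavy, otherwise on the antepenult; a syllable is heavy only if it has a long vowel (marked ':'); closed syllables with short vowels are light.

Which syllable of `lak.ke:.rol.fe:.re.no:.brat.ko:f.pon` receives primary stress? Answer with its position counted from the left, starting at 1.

Weights: 7 brat L, 8 ko:f H, 9 pon L.
The penult (syllable 8, ko:f) is heavy, so it takes stress.
Primary stress: syllable 8 → lak.ke:.rol.fe:.re.no:.brat.ˈko:f.pon.

8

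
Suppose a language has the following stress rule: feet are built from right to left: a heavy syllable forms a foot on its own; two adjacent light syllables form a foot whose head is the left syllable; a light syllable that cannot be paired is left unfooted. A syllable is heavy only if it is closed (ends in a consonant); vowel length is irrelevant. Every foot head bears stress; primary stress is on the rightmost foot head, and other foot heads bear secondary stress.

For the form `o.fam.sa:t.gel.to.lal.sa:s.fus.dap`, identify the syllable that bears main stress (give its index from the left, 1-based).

Weights: 1 o L, 2 fam H, 3 sa:t H, 4 gel H, 5 to L, 6 lal H, 7 sa:s H, 8 fus H, 9 dap H.
Parse right to left (heavy = foot alone; LL = one foot; stranded L unfooted): o (ˈfam) (ˈsa:t) (ˈgel) to (ˈlal) (ˈsa:s) (ˈfus) (ˈdap).
Foot heads: 2, 3, 4, 6, 7, 8, 9.
Primary stress on the rightmost head = syllable 9.
Primary stress: syllable 9 → o.fam.sa:t.gel.to.lal.sa:s.fus.ˈdap.

9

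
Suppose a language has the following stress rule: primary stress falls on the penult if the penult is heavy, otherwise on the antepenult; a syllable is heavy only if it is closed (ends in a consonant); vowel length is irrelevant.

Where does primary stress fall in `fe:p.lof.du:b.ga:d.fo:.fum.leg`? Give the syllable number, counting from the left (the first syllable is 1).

6

Weights: 5 fo: L, 6 fum H, 7 leg H.
The penult (syllable 6, fum) is heavy, so it takes stress.
Primary stress: syllable 6 → fe:p.lof.du:b.ga:d.fo:.ˈfum.leg.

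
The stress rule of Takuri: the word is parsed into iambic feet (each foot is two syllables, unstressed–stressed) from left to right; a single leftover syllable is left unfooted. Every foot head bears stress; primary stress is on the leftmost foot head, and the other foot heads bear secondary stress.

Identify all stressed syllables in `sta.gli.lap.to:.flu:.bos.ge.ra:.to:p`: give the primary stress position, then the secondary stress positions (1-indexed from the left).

primary 2, secondary 4, 6, 8

Parse left to right into iambic (σˈσ) feet: (sta.ˈgli) (lap.ˈto:) (flu:.ˈbos) (ge.ˈra:) to:p. Syllable 9 is left unfooted.
Foot heads (stressed positions): 2, 4, 6, 8.
End Rule Leftmost: primary stress on the leftmost head = syllable 2.
Secondary stress on 4, 6, 8: sta.ˈgli.lap.ˌto:.flu:.ˌbos.ge.ˌra:.to:p.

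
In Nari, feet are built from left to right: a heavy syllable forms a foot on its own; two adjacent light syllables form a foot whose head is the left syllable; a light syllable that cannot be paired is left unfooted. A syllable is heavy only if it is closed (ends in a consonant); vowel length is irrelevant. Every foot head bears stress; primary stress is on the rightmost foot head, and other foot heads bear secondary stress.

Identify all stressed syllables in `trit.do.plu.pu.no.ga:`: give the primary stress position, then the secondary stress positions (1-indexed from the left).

primary 4, secondary 1, 2

Weights: 1 trit H, 2 do L, 3 plu L, 4 pu L, 5 no L, 6 ga: L.
Parse left to right (heavy = foot alone; LL = one foot; stranded L unfooted): (ˈtrit) (ˈdo.plu) (ˈpu.no) ga:.
Foot heads: 1, 2, 4.
Primary stress on the rightmost head = syllable 4.
Secondary stress on 1, 2: ˌtrit.ˌdo.plu.ˈpu.no.ga:.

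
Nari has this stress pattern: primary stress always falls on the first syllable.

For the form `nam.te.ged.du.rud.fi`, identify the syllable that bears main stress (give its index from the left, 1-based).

1

The word has 6 syllables; the first syllable is syllable 1 (nam).
Primary stress: syllable 1 → ˈnam.te.ged.du.rud.fi.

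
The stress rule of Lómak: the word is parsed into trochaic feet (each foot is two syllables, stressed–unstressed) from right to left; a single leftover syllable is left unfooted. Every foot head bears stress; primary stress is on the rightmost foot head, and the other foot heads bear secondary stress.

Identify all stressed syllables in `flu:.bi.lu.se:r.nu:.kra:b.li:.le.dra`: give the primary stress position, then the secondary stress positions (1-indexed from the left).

Parse right to left into trochaic (ˈσσ) feet: flu: (ˈbi.lu) (ˈse:r.nu:) (ˈkra:b.li:) (ˈle.dra). Syllable 1 is left unfooted.
Foot heads (stressed positions): 2, 4, 6, 8.
End Rule Rightmost: primary stress on the rightmost head = syllable 8.
Secondary stress on 2, 4, 6: flu:.ˌbi.lu.ˌse:r.nu:.ˌkra:b.li:.ˈle.dra.

primary 8, secondary 2, 4, 6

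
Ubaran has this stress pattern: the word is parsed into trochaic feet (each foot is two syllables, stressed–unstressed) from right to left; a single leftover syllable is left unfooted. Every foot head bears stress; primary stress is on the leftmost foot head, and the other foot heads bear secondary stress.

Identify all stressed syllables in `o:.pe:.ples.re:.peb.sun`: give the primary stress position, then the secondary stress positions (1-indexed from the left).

Parse right to left into trochaic (ˈσσ) feet: (ˈo:.pe:) (ˈples.re:) (ˈpeb.sun).
Foot heads (stressed positions): 1, 3, 5.
End Rule Leftmost: primary stress on the leftmost head = syllable 1.
Secondary stress on 3, 5: ˈo:.pe:.ˌples.re:.ˌpeb.sun.

primary 1, secondary 3, 5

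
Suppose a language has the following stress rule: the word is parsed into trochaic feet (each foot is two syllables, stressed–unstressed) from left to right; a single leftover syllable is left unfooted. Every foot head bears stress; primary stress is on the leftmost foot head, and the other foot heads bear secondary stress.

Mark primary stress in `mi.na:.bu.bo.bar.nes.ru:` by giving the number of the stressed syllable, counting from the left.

1

Parse left to right into trochaic (ˈσσ) feet: (ˈmi.na:) (ˈbu.bo) (ˈbar.nes) ru:. Syllable 7 is left unfooted.
Foot heads (stressed positions): 1, 3, 5.
End Rule Leftmost: primary stress on the leftmost head = syllable 1.
Primary stress: syllable 1 → ˈmi.na:.bu.bo.bar.nes.ru:.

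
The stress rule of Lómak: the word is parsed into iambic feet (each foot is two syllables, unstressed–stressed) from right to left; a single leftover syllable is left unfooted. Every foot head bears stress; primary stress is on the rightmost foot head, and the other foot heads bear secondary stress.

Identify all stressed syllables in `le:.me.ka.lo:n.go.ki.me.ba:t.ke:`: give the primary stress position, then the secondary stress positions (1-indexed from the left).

Parse right to left into iambic (σˈσ) feet: le: (me.ˈka) (lo:n.ˈgo) (ki.ˈme) (ba:t.ˈke:). Syllable 1 is left unfooted.
Foot heads (stressed positions): 3, 5, 7, 9.
End Rule Rightmost: primary stress on the rightmost head = syllable 9.
Secondary stress on 3, 5, 7: le:.me.ˌka.lo:n.ˌgo.ki.ˌme.ba:t.ˈke:.

primary 9, secondary 3, 5, 7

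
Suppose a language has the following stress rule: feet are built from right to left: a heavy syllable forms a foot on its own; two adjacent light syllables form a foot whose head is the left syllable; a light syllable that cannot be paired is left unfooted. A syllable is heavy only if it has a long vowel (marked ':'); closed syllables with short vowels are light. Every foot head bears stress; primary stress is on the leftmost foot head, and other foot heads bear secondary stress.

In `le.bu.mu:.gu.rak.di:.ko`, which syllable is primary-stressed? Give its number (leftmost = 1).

Weights: 1 le L, 2 bu L, 3 mu: H, 4 gu L, 5 rak L, 6 di: H, 7 ko L.
Parse right to left (heavy = foot alone; LL = one foot; stranded L unfooted): (ˈle.bu) (ˈmu:) (ˈgu.rak) (ˈdi:) ko.
Foot heads: 1, 3, 4, 6.
Primary stress on the leftmost head = syllable 1.
Primary stress: syllable 1 → ˈle.bu.mu:.gu.rak.di:.ko.

1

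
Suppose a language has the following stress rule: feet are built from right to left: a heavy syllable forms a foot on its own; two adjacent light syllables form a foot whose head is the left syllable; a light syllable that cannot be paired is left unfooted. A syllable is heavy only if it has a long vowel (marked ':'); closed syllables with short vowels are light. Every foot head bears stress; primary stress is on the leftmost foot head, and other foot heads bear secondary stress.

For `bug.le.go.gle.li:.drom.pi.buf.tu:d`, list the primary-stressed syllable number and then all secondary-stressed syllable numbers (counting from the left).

primary 1, secondary 3, 5, 7, 9

Weights: 1 bug L, 2 le L, 3 go L, 4 gle L, 5 li: H, 6 drom L, 7 pi L, 8 buf L, 9 tu:d H.
Parse right to left (heavy = foot alone; LL = one foot; stranded L unfooted): (ˈbug.le) (ˈgo.gle) (ˈli:) drom (ˈpi.buf) (ˈtu:d).
Foot heads: 1, 3, 5, 7, 9.
Primary stress on the leftmost head = syllable 1.
Secondary stress on 3, 5, 7, 9: ˈbug.le.ˌgo.gle.ˌli:.drom.ˌpi.buf.ˌtu:d.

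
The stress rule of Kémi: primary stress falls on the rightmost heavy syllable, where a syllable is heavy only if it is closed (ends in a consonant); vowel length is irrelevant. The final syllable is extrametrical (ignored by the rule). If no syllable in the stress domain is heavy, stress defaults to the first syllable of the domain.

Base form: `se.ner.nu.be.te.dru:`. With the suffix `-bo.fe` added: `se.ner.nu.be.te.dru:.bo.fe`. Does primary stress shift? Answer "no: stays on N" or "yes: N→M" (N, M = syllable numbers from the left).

no: stays on 2

Base `se.ner.nu.be.te.dru:` (6 syllables):
  The final syllable (6, dru:) is extrametrical; the stress domain is syllables 1–5.
  Weights: 1 se L, 2 ner H, 3 nu L, 4 be L, 5 te L.
  Heavy syllables in the domain: 2. The rightmost is syllable 2 (ner).
  → primary stress on syllable 2.
Suffixed `se.ner.nu.be.te.dru:.bo.fe` (8 syllables):
  The final syllable (8, fe) is extrametrical; the stress domain is syllables 1–7.
  Weights: 1 se L, 2 ner H, 3 nu L, 4 be L, 5 te L, 6 dru: L, 7 bo L.
  Heavy syllables in the domain: 2. The rightmost is syllable 2 (ner).
  → primary stress on syllable 2.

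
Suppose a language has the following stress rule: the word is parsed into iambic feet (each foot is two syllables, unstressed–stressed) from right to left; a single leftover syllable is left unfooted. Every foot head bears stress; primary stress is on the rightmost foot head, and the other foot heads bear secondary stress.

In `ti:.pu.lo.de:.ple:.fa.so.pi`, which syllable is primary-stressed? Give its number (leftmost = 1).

8

Parse right to left into iambic (σˈσ) feet: (ti:.ˈpu) (lo.ˈde:) (ple:.ˈfa) (so.ˈpi).
Foot heads (stressed positions): 2, 4, 6, 8.
End Rule Rightmost: primary stress on the rightmost head = syllable 8.
Primary stress: syllable 8 → ti:.pu.lo.de:.ple:.fa.so.ˈpi.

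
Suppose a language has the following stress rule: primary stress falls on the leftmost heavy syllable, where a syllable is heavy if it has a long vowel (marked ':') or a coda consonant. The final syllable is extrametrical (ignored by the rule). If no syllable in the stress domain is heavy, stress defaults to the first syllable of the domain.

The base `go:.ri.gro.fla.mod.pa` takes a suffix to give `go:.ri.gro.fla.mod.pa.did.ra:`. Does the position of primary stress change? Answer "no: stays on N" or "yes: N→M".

Base `go:.ri.gro.fla.mod.pa` (6 syllables):
  The final syllable (6, pa) is extrametrical; the stress domain is syllables 1–5.
  Weights: 1 go: H, 2 ri L, 3 gro L, 4 fla L, 5 mod H.
  Heavy syllables in the domain: 1, 5. The leftmost is syllable 1 (go:).
  → primary stress on syllable 1.
Suffixed `go:.ri.gro.fla.mod.pa.did.ra:` (8 syllables):
  The final syllable (8, ra:) is extrametrical; the stress domain is syllables 1–7.
  Weights: 1 go: H, 2 ri L, 3 gro L, 4 fla L, 5 mod H, 6 pa L, 7 did H.
  Heavy syllables in the domain: 1, 5, 7. The leftmost is syllable 1 (go:).
  → primary stress on syllable 1.

no: stays on 1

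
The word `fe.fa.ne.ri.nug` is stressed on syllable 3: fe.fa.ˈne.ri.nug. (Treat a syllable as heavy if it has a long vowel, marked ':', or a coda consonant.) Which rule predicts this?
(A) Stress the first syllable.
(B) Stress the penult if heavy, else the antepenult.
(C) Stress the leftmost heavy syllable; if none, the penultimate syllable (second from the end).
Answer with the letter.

B

Rule A → syllable 1 (observed: 3).
Rule B → syllable 3 ✓.
Rule C → syllable 5 (observed: 3).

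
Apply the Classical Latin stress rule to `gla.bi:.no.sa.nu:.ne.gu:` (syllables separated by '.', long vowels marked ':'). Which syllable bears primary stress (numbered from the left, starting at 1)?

Classical Latin: stress the penult if heavy (long vowel or closed), else the antepenult.
Weights: 5 nu: H, 6 ne L, 7 gu: H.
The penult (syllable 6, ne) is light, so stress falls on the antepenult (syllable 5, nu:).
Stress on syllable 5: gla.bi:.no.sa.ˈnu:.ne.gu:.

5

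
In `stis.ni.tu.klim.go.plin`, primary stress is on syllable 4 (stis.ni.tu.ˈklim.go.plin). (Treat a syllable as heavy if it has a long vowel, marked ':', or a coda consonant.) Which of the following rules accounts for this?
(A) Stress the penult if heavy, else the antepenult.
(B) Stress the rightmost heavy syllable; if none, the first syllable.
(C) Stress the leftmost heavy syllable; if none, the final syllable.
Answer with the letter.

A

Rule A → syllable 4 ✓.
Rule B → syllable 6 (observed: 4).
Rule C → syllable 1 (observed: 4).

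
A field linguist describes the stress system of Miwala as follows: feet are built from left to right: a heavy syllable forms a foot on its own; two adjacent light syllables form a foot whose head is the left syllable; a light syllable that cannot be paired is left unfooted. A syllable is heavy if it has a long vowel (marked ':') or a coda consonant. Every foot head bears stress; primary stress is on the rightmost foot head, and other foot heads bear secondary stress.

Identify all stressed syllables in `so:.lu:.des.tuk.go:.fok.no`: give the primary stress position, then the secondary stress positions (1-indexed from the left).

Weights: 1 so: H, 2 lu: H, 3 des H, 4 tuk H, 5 go: H, 6 fok H, 7 no L.
Parse left to right (heavy = foot alone; LL = one foot; stranded L unfooted): (ˈso:) (ˈlu:) (ˈdes) (ˈtuk) (ˈgo:) (ˈfok) no.
Foot heads: 1, 2, 3, 4, 5, 6.
Primary stress on the rightmost head = syllable 6.
Secondary stress on 1, 2, 3, 4, 5: ˌso:.ˌlu:.ˌdes.ˌtuk.ˌgo:.ˈfok.no.

primary 6, secondary 1, 2, 3, 4, 5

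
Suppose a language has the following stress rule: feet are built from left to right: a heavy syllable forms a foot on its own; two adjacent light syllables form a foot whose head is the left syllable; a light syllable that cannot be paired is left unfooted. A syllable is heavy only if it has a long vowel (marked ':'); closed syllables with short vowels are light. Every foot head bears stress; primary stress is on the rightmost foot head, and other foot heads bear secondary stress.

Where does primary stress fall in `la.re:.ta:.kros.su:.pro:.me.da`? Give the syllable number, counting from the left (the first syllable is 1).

7

Weights: 1 la L, 2 re: H, 3 ta: H, 4 kros L, 5 su: H, 6 pro: H, 7 me L, 8 da L.
Parse left to right (heavy = foot alone; LL = one foot; stranded L unfooted): la (ˈre:) (ˈta:) kros (ˈsu:) (ˈpro:) (ˈme.da).
Foot heads: 2, 3, 5, 6, 7.
Primary stress on the rightmost head = syllable 7.
Primary stress: syllable 7 → la.re:.ta:.kros.su:.pro:.ˈme.da.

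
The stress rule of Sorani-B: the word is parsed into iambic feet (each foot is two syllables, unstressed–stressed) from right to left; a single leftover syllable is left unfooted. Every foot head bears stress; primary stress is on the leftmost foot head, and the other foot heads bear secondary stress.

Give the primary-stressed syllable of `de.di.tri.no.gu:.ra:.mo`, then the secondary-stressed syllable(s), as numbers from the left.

primary 3, secondary 5, 7

Parse right to left into iambic (σˈσ) feet: de (di.ˈtri) (no.ˈgu:) (ra:.ˈmo). Syllable 1 is left unfooted.
Foot heads (stressed positions): 3, 5, 7.
End Rule Leftmost: primary stress on the leftmost head = syllable 3.
Secondary stress on 5, 7: de.di.ˈtri.no.ˌgu:.ra:.ˌmo.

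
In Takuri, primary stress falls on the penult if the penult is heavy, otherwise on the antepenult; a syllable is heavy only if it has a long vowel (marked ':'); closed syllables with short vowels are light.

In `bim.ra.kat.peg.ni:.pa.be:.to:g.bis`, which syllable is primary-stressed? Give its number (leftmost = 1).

Weights: 7 be: H, 8 to:g H, 9 bis L.
The penult (syllable 8, to:g) is heavy, so it takes stress.
Primary stress: syllable 8 → bim.ra.kat.peg.ni:.pa.be:.ˈto:g.bis.

8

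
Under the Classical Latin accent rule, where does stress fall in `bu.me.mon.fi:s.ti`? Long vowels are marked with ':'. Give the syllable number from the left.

Classical Latin: stress the penult if heavy (long vowel or closed), else the antepenult.
Weights: 3 mon H, 4 fi:s H, 5 ti L.
The penult (syllable 4, fi:s) is heavy, so it takes stress.
Stress on syllable 4: bu.me.mon.ˈfi:s.ti.

4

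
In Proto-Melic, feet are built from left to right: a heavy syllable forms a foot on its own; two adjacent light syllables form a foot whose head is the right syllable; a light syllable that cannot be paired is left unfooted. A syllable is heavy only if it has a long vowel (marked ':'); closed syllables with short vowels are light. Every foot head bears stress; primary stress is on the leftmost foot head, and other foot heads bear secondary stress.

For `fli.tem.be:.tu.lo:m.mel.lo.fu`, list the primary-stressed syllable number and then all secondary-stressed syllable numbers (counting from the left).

primary 2, secondary 3, 5, 7

Weights: 1 fli L, 2 tem L, 3 be: H, 4 tu L, 5 lo:m H, 6 mel L, 7 lo L, 8 fu L.
Parse left to right (heavy = foot alone; LL = one foot; stranded L unfooted): (fli.ˈtem) (ˈbe:) tu (ˈlo:m) (mel.ˈlo) fu.
Foot heads: 2, 3, 5, 7.
Primary stress on the leftmost head = syllable 2.
Secondary stress on 3, 5, 7: fli.ˈtem.ˌbe:.tu.ˌlo:m.mel.ˌlo.fu.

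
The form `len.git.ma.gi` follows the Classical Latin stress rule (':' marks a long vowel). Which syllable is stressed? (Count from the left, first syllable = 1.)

2

Classical Latin: stress the penult if heavy (long vowel or closed), else the antepenult.
Weights: 2 git H, 3 ma L, 4 gi L.
The penult (syllable 3, ma) is light, so stress falls on the antepenult (syllable 2, git).
Stress on syllable 2: len.ˈgit.ma.gi.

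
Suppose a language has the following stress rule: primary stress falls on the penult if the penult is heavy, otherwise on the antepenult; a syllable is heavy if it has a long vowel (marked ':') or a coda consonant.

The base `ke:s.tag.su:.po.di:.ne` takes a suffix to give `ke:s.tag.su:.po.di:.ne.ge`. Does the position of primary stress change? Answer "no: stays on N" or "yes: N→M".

Base `ke:s.tag.su:.po.di:.ne` (6 syllables):
  Weights: 4 po L, 5 di: H, 6 ne L.
  The penult (syllable 5, di:) is heavy, so it takes stress.
  → primary stress on syllable 5.
Suffixed `ke:s.tag.su:.po.di:.ne.ge` (7 syllables):
  Weights: 5 di: H, 6 ne L, 7 ge L.
  The penult (syllable 6, ne) is light, so stress falls on the antepenult (syllable 5, di:).
  → primary stress on syllable 5.

no: stays on 5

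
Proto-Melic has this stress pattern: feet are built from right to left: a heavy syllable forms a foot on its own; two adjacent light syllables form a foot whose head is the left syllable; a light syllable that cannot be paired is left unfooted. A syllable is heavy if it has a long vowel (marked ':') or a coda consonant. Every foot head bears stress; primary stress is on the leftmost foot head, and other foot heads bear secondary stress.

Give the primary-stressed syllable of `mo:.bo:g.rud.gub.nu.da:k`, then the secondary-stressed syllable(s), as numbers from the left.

Weights: 1 mo: H, 2 bo:g H, 3 rud H, 4 gub H, 5 nu L, 6 da:k H.
Parse right to left (heavy = foot alone; LL = one foot; stranded L unfooted): (ˈmo:) (ˈbo:g) (ˈrud) (ˈgub) nu (ˈda:k).
Foot heads: 1, 2, 3, 4, 6.
Primary stress on the leftmost head = syllable 1.
Secondary stress on 2, 3, 4, 6: ˈmo:.ˌbo:g.ˌrud.ˌgub.nu.ˌda:k.

primary 1, secondary 2, 3, 4, 6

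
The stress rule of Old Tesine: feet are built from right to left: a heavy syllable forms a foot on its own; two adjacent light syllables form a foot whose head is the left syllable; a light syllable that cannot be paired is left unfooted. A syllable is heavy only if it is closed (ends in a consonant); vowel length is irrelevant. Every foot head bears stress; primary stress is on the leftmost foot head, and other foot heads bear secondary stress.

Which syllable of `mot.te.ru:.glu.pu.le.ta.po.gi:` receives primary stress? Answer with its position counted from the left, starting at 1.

Weights: 1 mot H, 2 te L, 3 ru: L, 4 glu L, 5 pu L, 6 le L, 7 ta L, 8 po L, 9 gi: L.
Parse right to left (heavy = foot alone; LL = one foot; stranded L unfooted): (ˈmot) (ˈte.ru:) (ˈglu.pu) (ˈle.ta) (ˈpo.gi:).
Foot heads: 1, 2, 4, 6, 8.
Primary stress on the leftmost head = syllable 1.
Primary stress: syllable 1 → ˈmot.te.ru:.glu.pu.le.ta.po.gi:.

1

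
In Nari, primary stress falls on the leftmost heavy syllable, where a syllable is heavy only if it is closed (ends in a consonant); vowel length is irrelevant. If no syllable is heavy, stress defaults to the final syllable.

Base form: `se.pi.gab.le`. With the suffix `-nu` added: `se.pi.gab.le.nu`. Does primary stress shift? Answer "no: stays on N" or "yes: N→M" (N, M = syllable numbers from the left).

Base `se.pi.gab.le` (4 syllables):
  Weights: 1 se L, 2 pi L, 3 gab H, 4 le L.
  Heavy syllables in the domain: 3. The leftmost is syllable 3 (gab).
  → primary stress on syllable 3.
Suffixed `se.pi.gab.le.nu` (5 syllables):
  Weights: 1 se L, 2 pi L, 3 gab H, 4 le L, 5 nu L.
  Heavy syllables in the domain: 3. The leftmost is syllable 3 (gab).
  → primary stress on syllable 3.

no: stays on 3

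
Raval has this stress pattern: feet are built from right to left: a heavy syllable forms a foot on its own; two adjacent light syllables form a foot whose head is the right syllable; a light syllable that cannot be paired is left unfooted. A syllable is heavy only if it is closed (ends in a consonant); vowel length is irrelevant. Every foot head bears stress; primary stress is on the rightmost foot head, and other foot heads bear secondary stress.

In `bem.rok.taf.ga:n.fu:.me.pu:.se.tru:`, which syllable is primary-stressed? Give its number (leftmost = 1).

Weights: 1 bem H, 2 rok H, 3 taf H, 4 ga:n H, 5 fu: L, 6 me L, 7 pu: L, 8 se L, 9 tru: L.
Parse right to left (heavy = foot alone; LL = one foot; stranded L unfooted): (ˈbem) (ˈrok) (ˈtaf) (ˈga:n) fu: (me.ˈpu:) (se.ˈtru:).
Foot heads: 1, 2, 3, 4, 7, 9.
Primary stress on the rightmost head = syllable 9.
Primary stress: syllable 9 → bem.rok.taf.ga:n.fu:.me.pu:.se.ˈtru:.

9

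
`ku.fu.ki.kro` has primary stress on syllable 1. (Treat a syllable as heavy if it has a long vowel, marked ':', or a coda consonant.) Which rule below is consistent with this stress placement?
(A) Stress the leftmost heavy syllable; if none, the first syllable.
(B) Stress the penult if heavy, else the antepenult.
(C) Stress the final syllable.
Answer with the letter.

A

Rule A → syllable 1 ✓.
Rule B → syllable 2 (observed: 1).
Rule C → syllable 4 (observed: 1).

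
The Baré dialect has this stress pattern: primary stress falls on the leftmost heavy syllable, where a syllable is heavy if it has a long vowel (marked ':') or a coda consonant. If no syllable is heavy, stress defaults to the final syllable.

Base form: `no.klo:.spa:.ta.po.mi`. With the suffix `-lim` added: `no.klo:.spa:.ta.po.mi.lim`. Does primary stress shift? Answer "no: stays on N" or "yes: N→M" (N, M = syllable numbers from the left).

Base `no.klo:.spa:.ta.po.mi` (6 syllables):
  Weights: 1 no L, 2 klo: H, 3 spa: H, 4 ta L, 5 po L, 6 mi L.
  Heavy syllables in the domain: 2, 3. The leftmost is syllable 2 (klo:).
  → primary stress on syllable 2.
Suffixed `no.klo:.spa:.ta.po.mi.lim` (7 syllables):
  Weights: 1 no L, 2 klo: H, 3 spa: H, 4 ta L, 5 po L, 6 mi L, 7 lim H.
  Heavy syllables in the domain: 2, 3, 7. The leftmost is syllable 2 (klo:).
  → primary stress on syllable 2.

no: stays on 2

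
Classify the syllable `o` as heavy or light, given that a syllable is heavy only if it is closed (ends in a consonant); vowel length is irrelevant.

`o`: short vowel, open (no coda). Open (no coda) → light.

light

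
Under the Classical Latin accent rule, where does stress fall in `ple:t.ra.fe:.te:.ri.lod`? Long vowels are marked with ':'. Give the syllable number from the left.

Classical Latin: stress the penult if heavy (long vowel or closed), else the antepenult.
Weights: 4 te: H, 5 ri L, 6 lod H.
The penult (syllable 5, ri) is light, so stress falls on the antepenult (syllable 4, te:).
Stress on syllable 4: ple:t.ra.fe:.ˈte:.ri.lod.

4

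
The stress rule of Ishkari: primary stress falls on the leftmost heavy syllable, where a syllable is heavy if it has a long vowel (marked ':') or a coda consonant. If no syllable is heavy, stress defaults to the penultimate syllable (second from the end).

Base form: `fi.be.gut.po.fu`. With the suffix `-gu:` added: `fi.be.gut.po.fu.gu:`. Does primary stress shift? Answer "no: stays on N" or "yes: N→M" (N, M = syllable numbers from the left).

Base `fi.be.gut.po.fu` (5 syllables):
  Weights: 1 fi L, 2 be L, 3 gut H, 4 po L, 5 fu L.
  Heavy syllables in the domain: 3. The leftmost is syllable 3 (gut).
  → primary stress on syllable 3.
Suffixed `fi.be.gut.po.fu.gu:` (6 syllables):
  Weights: 1 fi L, 2 be L, 3 gut H, 4 po L, 5 fu L, 6 gu: H.
  Heavy syllables in the domain: 3, 6. The leftmost is syllable 3 (gut).
  → primary stress on syllable 3.

no: stays on 3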